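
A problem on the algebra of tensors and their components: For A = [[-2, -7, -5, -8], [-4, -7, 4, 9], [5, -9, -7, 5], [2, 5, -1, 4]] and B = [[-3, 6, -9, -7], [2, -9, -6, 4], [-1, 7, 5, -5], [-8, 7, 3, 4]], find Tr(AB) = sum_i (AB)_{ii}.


Tr(AB) = sum_i (AB)_{ii} where (AB)_{ii} = sum_k A_{ik} B_{ki}.
(AB)_{11} = -2*-3 + -7*2 + -5*-1 + -8*-8 = 61
(AB)_{22} = -4*6 + -7*-9 + 4*7 + 9*7 = 130
(AB)_{33} = 5*-9 + -9*-6 + -7*5 + 5*3 = -11
(AB)_{44} = 2*-7 + 5*4 + -1*-5 + 4*4 = 27
Tr(AB) = 61 + 130 + -11 + 27 = 207

207


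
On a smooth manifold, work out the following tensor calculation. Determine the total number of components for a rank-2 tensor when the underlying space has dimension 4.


The number of components of a rank-r tensor in d dimensions is d^r.
Here d = 4 and r = 2.
4^2 = 16

16


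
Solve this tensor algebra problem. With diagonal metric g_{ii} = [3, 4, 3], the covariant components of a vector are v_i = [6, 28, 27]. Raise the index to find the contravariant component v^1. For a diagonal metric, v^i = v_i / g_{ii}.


To raise an index with a diagonal metric: v^i = v_i / g_{ii}.
For index 1: v_1 = 6, g_{11} = 3
v^1 = 6 / 3 = 2

2


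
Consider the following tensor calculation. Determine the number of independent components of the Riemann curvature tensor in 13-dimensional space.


The Riemann tensor in d dimensions has d^2(d^2 - 1)/12 independent components.
d = 13, so d^2 = 169
d^2 - 1 = 168
d^2(d^2 - 1) = 169 * 168 = 28392
Divide by 12: 28392 / 12 = 2366

2366


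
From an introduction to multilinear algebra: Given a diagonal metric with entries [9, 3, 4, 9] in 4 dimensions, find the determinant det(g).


For a diagonal metric, the determinant is the product of diagonal entries.
Diagonal entries: 9, 3, 4, 9
det(g) = 9 * 3 * 4 * 9 = 972

972


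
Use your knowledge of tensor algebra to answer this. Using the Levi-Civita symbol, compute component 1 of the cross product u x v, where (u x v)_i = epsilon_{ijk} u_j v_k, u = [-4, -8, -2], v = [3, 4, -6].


(u x v)_1 = sum_{j,k} epsilon_{1jk} u_j v_k. Only permutations of (1,2,3) contribute; the two non-zero terms are:
eps_{123} u_2 v_3 = 1 * -8 * -6 = 48
eps_{132} u_3 v_2 = -1 * -2 * 4 = 8
(u x v)_1 = 56

56


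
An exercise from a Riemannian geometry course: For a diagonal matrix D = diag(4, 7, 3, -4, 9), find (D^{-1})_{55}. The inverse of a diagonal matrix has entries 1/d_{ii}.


For a diagonal matrix, the inverse has entries (D^{-1})_{ii} = 1/d_{ii}.
The diagonal entries are: d_{11} = 4, d_{22} = 7, d_{33} = 3, d_{44} = -4, d_{55} = 9
We need (D^{-1})_{55} = 1/d_{55} = 1/9 = 1/9

1/9


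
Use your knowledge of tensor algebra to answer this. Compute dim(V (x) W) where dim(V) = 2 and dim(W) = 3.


The dimension of a tensor product is the product of dimensions.
dim(V) = 2, dim(W) = 3
dim(V (x) W) = 2 * 3 = 6

6


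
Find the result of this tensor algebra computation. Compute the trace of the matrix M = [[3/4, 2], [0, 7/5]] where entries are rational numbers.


The trace is the sum of diagonal entries.
Diagonal: M[1,1] = 3/4, M[2,2] = 7/5
Tr(M) = 3/4 + 7/5
Computing step by step:
After adding M[1,1]: 3/4
After adding M[2,2]: 43/20
Tr(M) = 43/20

43/20


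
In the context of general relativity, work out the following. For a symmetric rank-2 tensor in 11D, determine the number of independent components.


A symmetric rank-2 tensor in d dimensions has d(d+1)/2 independent components.
d = 11
d(d+1)/2 = 11 * 12 / 2 = 132 / 2 = 66

66


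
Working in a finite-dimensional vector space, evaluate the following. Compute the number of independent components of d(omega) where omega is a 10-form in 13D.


The exterior derivative of a p-form is a (p+1)-form.
Its number of independent components is C(n, p+1).
n = 13, p+1 = 11
C(13, 11) = 78

78


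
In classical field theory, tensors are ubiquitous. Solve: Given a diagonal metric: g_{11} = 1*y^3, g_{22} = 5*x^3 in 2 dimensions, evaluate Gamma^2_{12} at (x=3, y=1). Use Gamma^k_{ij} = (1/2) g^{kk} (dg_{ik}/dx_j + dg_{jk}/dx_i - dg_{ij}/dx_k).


For a diagonal metric, Gamma^k_{ij} = (1/2) g^{kk} (dg_{ik}/dx_j + dg_{jk}/dx_i - dg_{ij}/dx_k).
The metric is diagonal, so g_{ab} = 0 for a != b.
At the given point: g_{11} = 1, g_{22} = 135
g^{22} = 1/135
dg_{12}/dx_2 = 0 (off-diagonal)
dg_{22}/dx_1 = dg_{22}/dx_1 = 135
dg_{12}/dx_2 = 0 (off-diagonal)
Numerator = 0 + 135 - 0 = 135
Gamma^2_{12} = 135 / (2 * 135) = 1/2

1/2


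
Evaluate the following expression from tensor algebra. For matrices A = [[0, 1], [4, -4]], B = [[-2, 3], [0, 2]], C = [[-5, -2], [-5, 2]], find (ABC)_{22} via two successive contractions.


(ABC)_{22} = sum_m (AB)_{2m} C_{m2}. First compute row 2 of AB.
(AB)_{21} = 4*-2 + -4*0 = -8
(AB)_{22} = 4*3 + -4*2 = 4
Now contract with column 2 of C:
(AB)_{21} * C_{12} = -8 * -2 = 16
(AB)_{22} * C_{22} = 4 * 2 = 8
(ABC)_{22} = 16 + 8 = 24

24


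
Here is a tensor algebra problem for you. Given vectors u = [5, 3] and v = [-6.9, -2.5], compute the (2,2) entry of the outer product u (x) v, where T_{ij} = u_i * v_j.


The outer product entry T_{ij} = u_i * v_j.
We need i=2, j=2.
u_2 = 3, v_2 = -2.5
T_{2,2} = 3 * -2.5 = -7.5

-7.5


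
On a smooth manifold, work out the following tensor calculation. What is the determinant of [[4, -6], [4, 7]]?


For a 2x2 matrix [[a, b], [c, d]], det = a*d - b*c.
a = 4, b = -6, c = 4, d = 7
a*d = 4 * 7 = 28
b*c = -6 * 4 = -24
det = 28 - -24 = 52

52


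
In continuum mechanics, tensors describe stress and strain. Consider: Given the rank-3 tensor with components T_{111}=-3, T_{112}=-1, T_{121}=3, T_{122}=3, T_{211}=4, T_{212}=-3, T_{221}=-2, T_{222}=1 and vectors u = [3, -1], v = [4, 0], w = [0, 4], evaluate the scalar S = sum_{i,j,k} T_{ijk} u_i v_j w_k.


S = sum over i,j,k of T_{ijk} u_i v_j w_k. Expanding all 8 terms:
T_{111}*u_1*v_1*w_1 = -3*3*4*0 = 0  (running total: 0)
T_{112}*u_1*v_1*w_2 = -1*3*4*4 = -48  (running total: -48)
T_{121}*u_1*v_2*w_1 = 3*3*0*0 = 0  (running total: -48)
T_{122}*u_1*v_2*w_2 = 3*3*0*4 = 0  (running total: -48)
T_{211}*u_2*v_1*w_1 = 4*-1*4*0 = 0  (running total: -48)
T_{212}*u_2*v_1*w_2 = -3*-1*4*4 = 48  (running total: 0)
T_{221}*u_2*v_2*w_1 = -2*-1*0*0 = 0  (running total: 0)
T_{222}*u_2*v_2*w_2 = 1*-1*0*4 = 0  (running total: 0)
S = 0

0


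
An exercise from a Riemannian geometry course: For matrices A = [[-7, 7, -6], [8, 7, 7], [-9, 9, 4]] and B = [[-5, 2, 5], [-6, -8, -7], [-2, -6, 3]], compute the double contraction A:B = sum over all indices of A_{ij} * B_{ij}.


A:B = sum over all i,j of A_{ij} * B_{ij}.
Row 1: -7*-5=35, 7*2=14, -6*5=-30 => row sum = 19
Row 2: 8*-6=-48, 7*-8=-56, 7*-7=-49 => row sum = -153
Row 3: -9*-2=18, 9*-6=-54, 4*3=12 => row sum = -24
Total = 19 + -153 + -24 = -158

-158


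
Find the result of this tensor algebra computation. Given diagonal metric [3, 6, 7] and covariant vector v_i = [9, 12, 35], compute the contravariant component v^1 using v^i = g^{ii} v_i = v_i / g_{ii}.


To raise an index with a diagonal metric: v^i = v_i / g_{ii}.
For index 1: v_1 = 9, g_{11} = 3
v^1 = 9 / 3 = 3

3


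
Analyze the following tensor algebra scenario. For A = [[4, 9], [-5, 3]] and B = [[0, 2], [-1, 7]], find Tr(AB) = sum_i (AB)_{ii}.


Tr(AB) = sum_i (AB)_{ii} where (AB)_{ii} = sum_k A_{ik} B_{ki}.
(AB)_{11} = 4*0 + 9*-1 = -9
(AB)_{22} = -5*2 + 3*7 = 11
Tr(AB) = -9 + 11 = 2

2


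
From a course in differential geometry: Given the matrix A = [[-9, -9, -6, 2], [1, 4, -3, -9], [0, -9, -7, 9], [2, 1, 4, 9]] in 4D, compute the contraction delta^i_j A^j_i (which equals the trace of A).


The contraction (trace) of a rank-2 tensor is the sum of its diagonal elements.
Diagonal entries: A[1,1] = -9, A[2,2] = 4, A[3,3] = -7, A[4,4] = 9
Tr(A) = -9 + 4 + -7 + 9 = -3

-3


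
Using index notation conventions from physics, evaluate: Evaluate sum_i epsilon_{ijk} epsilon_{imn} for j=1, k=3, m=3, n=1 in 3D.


Using the identity: epsilon_{ijk} epsilon_{imn} = delta_{jm} delta_{kn} - delta_{jn} delta_{km}.
delta_{13} = 0
delta_{31} = 0
delta_{11} = 1
delta_{33} = 1
Result = 0 * 0 - 1 * 1 = 0 - 1 = -1

-1


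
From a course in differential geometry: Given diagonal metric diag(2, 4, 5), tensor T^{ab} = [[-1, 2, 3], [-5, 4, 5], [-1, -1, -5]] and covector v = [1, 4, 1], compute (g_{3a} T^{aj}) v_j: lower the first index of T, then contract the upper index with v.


Step 1: lower the first index. For a diagonal metric, g_{ia} T^{aj} = g_{ii} T^{ij} (no sum on i).
g_{33} = 5
S_3{}^1 = 5 * T^{31} = 5 * -1 = -5
S_3{}^2 = 5 * T^{32} = 5 * -1 = -5
S_3{}^3 = 5 * T^{33} = 5 * -5 = -25
Step 2: contract S_3{}^j with v_j.
S_3{}^1 * v_1 = -5 * 1 = -5
S_3{}^2 * v_2 = -5 * 4 = -20
S_3{}^3 * v_3 = -25 * 1 = -25
Result = -5 + -20 + -25 = -50

-50


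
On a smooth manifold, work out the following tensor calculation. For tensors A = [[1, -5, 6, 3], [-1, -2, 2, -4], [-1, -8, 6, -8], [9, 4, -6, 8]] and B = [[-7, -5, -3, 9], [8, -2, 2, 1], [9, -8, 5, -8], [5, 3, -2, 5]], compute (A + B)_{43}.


Tensor addition is component-wise: (A + B)_{ij} = A_{ij} + B_{ij}.
A_{43} = -6
B_{43} = -2
(A + B)_{43} = -6 + -2 = -8

-8


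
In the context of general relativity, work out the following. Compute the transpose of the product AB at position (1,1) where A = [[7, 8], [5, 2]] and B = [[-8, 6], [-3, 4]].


(AB)^T_{ij} = (AB)_{ji} = sum_k A_{jk} B_{ki}.
For i=1, j=1 we need (AB)_{11}:
A_{11} * B_{11} = 7 * -8 = -56
A_{12} * B_{21} = 8 * -3 = -24
Sum = -56 + -24 = -80

-80


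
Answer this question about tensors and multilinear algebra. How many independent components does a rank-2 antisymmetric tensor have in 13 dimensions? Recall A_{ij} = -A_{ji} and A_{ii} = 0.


An antisymmetric rank-2 tensor satisfies A_{ij} = -A_{ji}, so diagonal entries are zero.
The independent components are the upper-triangular entries: C(n, 2) = n(n-1)/2.
n = 13
C(13, 2) = 13 * 12 / 2 = 156 / 2 = 78

78


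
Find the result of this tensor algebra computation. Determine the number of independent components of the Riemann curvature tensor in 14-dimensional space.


The Riemann tensor in d dimensions has d^2(d^2 - 1)/12 independent components.
d = 14, so d^2 = 196
d^2 - 1 = 195
d^2(d^2 - 1) = 196 * 195 = 38220
Divide by 12: 38220 / 12 = 3185

3185


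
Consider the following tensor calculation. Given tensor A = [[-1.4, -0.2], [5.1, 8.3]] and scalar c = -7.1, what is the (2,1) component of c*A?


Scalar multiplication: (cA)_{ij} = c * A_{ij}.
c = -7.1
A_{21} = 5.1
(cA)_{21} = -7.1 * 5.1 = -36.21

-36.21


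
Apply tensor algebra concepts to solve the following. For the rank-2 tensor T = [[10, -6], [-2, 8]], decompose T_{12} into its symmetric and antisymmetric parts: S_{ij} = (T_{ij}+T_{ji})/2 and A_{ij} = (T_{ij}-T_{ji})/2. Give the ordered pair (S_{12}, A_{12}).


T_{12} = -6
T_{21} = -2
S_{12} = (-6 + -2)/2 = -8/2 = -4
A_{12} = (-6 - -2)/2 = -4/2 = -2
Check: S + A = -4 + -2 = -6 = T_{12}.

(-4, -2)


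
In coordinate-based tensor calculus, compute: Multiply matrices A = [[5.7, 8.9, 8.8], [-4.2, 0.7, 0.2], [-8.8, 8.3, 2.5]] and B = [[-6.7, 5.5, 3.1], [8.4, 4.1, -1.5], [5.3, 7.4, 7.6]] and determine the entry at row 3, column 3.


(AB)_{ij} = sum_k A_{ik} B_{kj}.
For i=3, j=3:
A_{31} * B_{13} = -8.8 * 3.1 = -27.28
A_{32} * B_{23} = 8.3 * -1.5 = -12.45
A_{33} * B_{33} = 2.5 * 7.6 = 19
Sum = -27.28 + -12.45 + 19 = -20.73

-20.73


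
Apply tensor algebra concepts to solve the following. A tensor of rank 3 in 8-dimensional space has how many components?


The number of components of a rank-r tensor in d dimensions is d^r.
Here d = 8 and r = 3.
8^3 = 512

512


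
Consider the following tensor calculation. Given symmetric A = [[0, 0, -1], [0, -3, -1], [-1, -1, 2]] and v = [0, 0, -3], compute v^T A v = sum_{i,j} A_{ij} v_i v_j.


First compute Av:
(Av)_1 = 0*0 + 0*0 + -1*-3 = 3
(Av)_2 = 0*0 + -3*0 + -1*-3 = 3
(Av)_3 = -1*0 + -1*0 + 2*-3 = -6
Av = [3, 3, -6]
Then v^T (Av) = 0*3 + 0*3 + -3*-6
= 0 + 0 + 18 = 18

18


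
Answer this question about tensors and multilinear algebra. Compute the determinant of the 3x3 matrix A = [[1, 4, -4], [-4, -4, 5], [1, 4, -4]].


Expanding along the first row, det(A) = a11*M_11 - a12*M_12 + a13*M_13, where M_1j is the (1,j) minor.
Minor M_11 = -4*-4 - 5*4 = -4
Minor M_12 = -4*-4 - 5*1 = 11
Minor M_13 = -4*4 - -4*1 = -12
det = 1*(-4) - 4*(11) + -4*(-12)
    = -4 - 44 + 48
    = 0

0


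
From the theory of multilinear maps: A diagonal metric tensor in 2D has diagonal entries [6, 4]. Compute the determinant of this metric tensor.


For a diagonal metric, the determinant is the product of diagonal entries.
Diagonal entries: 6, 4
det(g) = 6 * 4 = 24

24


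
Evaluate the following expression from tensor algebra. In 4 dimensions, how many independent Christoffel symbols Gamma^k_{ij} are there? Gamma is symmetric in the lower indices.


Christoffel symbols Gamma^k_{ij} are symmetric in i,j, so there are d * d(d+1)/2 independent symbols.
d = 4
d(d+1)/2 = 4 * 5 / 2 = 10
Total = 4 * 10 = 40

40


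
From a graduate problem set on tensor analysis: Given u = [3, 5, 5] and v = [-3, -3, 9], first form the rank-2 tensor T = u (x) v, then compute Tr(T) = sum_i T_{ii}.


The outer product gives T_{ij} = u_i v_j.
The trace (contraction) is Tr(T) = sum_i T_{ii} = sum_i u_i v_i.
Diagonal entries:
T_{11} = u_1 * v_1 = 3 * -3 = -9
T_{22} = u_2 * v_2 = 5 * -3 = -15
T_{33} = u_3 * v_3 = 5 * 9 = 45
Tr(T) = -9 + -15 + 45 = 21

21


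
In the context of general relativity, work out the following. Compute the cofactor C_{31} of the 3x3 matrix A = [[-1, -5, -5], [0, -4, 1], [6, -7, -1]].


To find cofactor C_{31}, delete row 3 and column 1.
The resulting 2x2 submatrix is: [[-5, -5], [-4, 1]]
Minor M_{31} = -5*1 - -5*-4
  = -5 - 20 = -25
Sign = (-1)^(3+1) = (-1)^4 = 1
Cofactor C_{31} = 1 * -25 = -25

-25


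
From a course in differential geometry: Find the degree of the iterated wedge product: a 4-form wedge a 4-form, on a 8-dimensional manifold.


The degree of a wedge product is the sum of the degrees of the individual forms.
Degrees: 4, 4
Total degree = 4 + 4 = 8

8


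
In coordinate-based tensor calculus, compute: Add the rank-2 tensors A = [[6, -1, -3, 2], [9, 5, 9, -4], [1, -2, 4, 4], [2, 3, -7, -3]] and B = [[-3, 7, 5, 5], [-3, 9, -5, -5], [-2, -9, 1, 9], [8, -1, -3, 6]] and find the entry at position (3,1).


Tensor addition is component-wise: (A + B)_{ij} = A_{ij} + B_{ij}.
A_{31} = 1
B_{31} = -2
(A + B)_{31} = 1 + -2 = -1

-1


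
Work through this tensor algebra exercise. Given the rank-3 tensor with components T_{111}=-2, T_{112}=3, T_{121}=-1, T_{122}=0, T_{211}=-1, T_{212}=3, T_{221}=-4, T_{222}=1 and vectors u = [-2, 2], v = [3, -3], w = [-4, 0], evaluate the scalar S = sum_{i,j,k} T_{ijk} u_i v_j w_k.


S = sum over i,j,k of T_{ijk} u_i v_j w_k. Expanding all 8 terms:
T_{111}*u_1*v_1*w_1 = -2*-2*3*-4 = -48  (running total: -48)
T_{112}*u_1*v_1*w_2 = 3*-2*3*0 = 0  (running total: -48)
T_{121}*u_1*v_2*w_1 = -1*-2*-3*-4 = 24  (running total: -24)
T_{122}*u_1*v_2*w_2 = 0*-2*-3*0 = 0  (running total: -24)
T_{211}*u_2*v_1*w_1 = -1*2*3*-4 = 24  (running total: 0)
T_{212}*u_2*v_1*w_2 = 3*2*3*0 = 0  (running total: 0)
T_{221}*u_2*v_2*w_1 = -4*2*-3*-4 = -96  (running total: -96)
T_{222}*u_2*v_2*w_2 = 1*2*-3*0 = 0  (running total: -96)
S = -96

-96


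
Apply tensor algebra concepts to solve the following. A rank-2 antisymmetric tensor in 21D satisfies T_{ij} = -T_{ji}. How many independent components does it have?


An antisymmetric rank-2 tensor satisfies A_{ij} = -A_{ji}, so diagonal entries are zero.
The independent components are the upper-triangular entries: C(n, 2) = n(n-1)/2.
n = 21
C(21, 2) = 21 * 20 / 2 = 420 / 2 = 210

210


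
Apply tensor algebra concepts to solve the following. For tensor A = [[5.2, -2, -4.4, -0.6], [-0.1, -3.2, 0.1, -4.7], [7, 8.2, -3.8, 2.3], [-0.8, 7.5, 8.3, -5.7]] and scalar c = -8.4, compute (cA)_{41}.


Scalar multiplication: (cA)_{ij} = c * A_{ij}.
c = -8.4
A_{41} = -0.8
(cA)_{41} = -8.4 * -0.8 = 6.72

6.72


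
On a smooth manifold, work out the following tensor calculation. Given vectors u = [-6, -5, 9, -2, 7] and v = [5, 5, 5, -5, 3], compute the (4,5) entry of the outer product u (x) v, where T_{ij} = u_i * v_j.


The outer product entry T_{ij} = u_i * v_j.
We need i=4, j=5.
u_4 = -2, v_5 = 3
T_{4,5} = -2 * 3 = -6

-6


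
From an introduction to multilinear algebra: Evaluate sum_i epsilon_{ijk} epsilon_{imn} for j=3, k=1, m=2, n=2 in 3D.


Using the identity: epsilon_{ijk} epsilon_{imn} = delta_{jm} delta_{kn} - delta_{jn} delta_{km}.
delta_{32} = 0
delta_{12} = 0
delta_{32} = 0
delta_{12} = 0
Result = 0 * 0 - 0 * 0 = 0 - 0 = 0

0


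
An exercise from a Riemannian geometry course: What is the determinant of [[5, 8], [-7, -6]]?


For a 2x2 matrix [[a, b], [c, d]], det = a*d - b*c.
a = 5, b = 8, c = -7, d = -6
a*d = 5 * -6 = -30
b*c = 8 * -7 = -56
det = -30 - -56 = 26

26


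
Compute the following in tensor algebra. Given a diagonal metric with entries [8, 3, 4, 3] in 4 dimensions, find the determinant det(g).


For a diagonal metric, the determinant is the product of diagonal entries.
Diagonal entries: 8, 3, 4, 3
det(g) = 8 * 3 * 4 * 3 = 288

288


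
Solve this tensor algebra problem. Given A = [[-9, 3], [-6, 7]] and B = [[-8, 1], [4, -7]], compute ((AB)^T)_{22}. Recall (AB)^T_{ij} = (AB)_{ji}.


(AB)^T_{ij} = (AB)_{ji} = sum_k A_{jk} B_{ki}.
For i=2, j=2 we need (AB)_{22}:
A_{21} * B_{12} = -6 * 1 = -6
A_{22} * B_{22} = 7 * -7 = -49
Sum = -6 + -49 = -55

-55


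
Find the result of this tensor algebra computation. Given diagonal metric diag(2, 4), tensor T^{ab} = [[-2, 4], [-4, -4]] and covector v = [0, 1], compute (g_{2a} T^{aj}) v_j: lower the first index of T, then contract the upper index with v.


Step 1: lower the first index. For a diagonal metric, g_{ia} T^{aj} = g_{ii} T^{ij} (no sum on i).
g_{22} = 4
S_2{}^1 = 4 * T^{21} = 4 * -4 = -16
S_2{}^2 = 4 * T^{22} = 4 * -4 = -16
Step 2: contract S_2{}^j with v_j.
S_2{}^1 * v_1 = -16 * 0 = 0
S_2{}^2 * v_2 = -16 * 1 = -16
Result = 0 + -16 = -16

-16


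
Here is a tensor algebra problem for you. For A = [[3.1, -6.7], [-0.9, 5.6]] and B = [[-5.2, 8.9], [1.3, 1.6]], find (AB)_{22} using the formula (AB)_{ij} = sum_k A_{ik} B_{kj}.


(AB)_{ij} = sum_k A_{ik} B_{kj}.
For i=2, j=2:
A_{21} * B_{12} = -0.9 * 8.9 = -8.01
A_{22} * B_{22} = 5.6 * 1.6 = 8.96
Sum = -8.01 + 8.96 = 0.95

0.95


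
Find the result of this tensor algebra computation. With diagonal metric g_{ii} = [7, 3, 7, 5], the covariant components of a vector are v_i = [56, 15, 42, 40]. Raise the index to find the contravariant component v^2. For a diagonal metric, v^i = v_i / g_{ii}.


To raise an index with a diagonal metric: v^i = v_i / g_{ii}.
For index 2: v_2 = 15, g_{22} = 3
v^2 = 15 / 3 = 5

5


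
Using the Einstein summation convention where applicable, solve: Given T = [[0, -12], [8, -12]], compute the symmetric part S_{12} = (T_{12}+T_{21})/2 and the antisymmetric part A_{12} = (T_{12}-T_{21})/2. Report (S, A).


T_{12} = -12
T_{21} = 8
S_{12} = (-12 + 8)/2 = -4/2 = -2
A_{12} = (-12 - 8)/2 = -20/2 = -10
Check: S + A = -2 + -10 = -12 = T_{12}.

(-2, -10)


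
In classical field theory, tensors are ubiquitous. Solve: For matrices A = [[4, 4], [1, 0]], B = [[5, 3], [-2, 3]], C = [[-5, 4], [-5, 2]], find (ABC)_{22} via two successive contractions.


(ABC)_{22} = sum_m (AB)_{2m} C_{m2}. First compute row 2 of AB.
(AB)_{21} = 1*5 + 0*-2 = 5
(AB)_{22} = 1*3 + 0*3 = 3
Now contract with column 2 of C:
(AB)_{21} * C_{12} = 5 * 4 = 20
(AB)_{22} * C_{22} = 3 * 2 = 6
(ABC)_{22} = 20 + 6 = 26

26


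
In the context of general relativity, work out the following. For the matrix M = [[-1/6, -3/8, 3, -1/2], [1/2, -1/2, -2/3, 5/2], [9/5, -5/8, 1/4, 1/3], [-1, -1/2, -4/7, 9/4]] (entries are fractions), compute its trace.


The trace is the sum of diagonal entries.
Diagonal: M[1,1] = -1/6, M[2,2] = -1/2, M[3,3] = 1/4, M[4,4] = 9/4
Tr(M) = -1/6 + -1/2 + 1/4 + 9/4
Computing step by step:
After adding M[1,1]: -1/6
After adding M[2,2]: -2/3
After adding M[3,3]: -5/12
After adding M[4,4]: 11/6
Tr(M) = 11/6

11/6


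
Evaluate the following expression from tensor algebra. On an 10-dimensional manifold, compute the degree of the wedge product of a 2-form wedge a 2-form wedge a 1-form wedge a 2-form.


The degree of a wedge product is the sum of the degrees of the individual forms.
Degrees: 2, 2, 1, 2
Total degree = 2 + 2 + 1 + 2 = 7

7


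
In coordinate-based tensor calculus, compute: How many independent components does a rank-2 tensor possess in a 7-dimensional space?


The number of components of a rank-r tensor in d dimensions is d^r.
Here d = 7 and r = 2.
7^2 = 49

49


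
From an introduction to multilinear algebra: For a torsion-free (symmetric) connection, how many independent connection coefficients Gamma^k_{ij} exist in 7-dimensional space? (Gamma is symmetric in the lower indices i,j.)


Christoffel symbols Gamma^k_{ij} are symmetric in i,j, so there are d * d(d+1)/2 independent symbols.
d = 7
d(d+1)/2 = 7 * 8 / 2 = 28
Total = 7 * 28 = 196

196


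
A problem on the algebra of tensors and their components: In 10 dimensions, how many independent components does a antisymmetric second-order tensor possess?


A antisymmetric rank-2 tensor in d dimensions has d(d-1)/2 independent components.
d = 10
d(d-1)/2 = 10 * 9 / 2 = 90 / 2 = 45

45


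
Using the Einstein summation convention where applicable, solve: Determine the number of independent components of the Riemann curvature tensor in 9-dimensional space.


The Riemann tensor in d dimensions has d^2(d^2 - 1)/12 independent components.
d = 9, so d^2 = 81
d^2 - 1 = 80
d^2(d^2 - 1) = 81 * 80 = 6480
Divide by 12: 6480 / 12 = 540

540


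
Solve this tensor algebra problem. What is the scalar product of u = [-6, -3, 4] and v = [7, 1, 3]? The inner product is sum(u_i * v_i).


The inner product u . v = sum of u_i * v_i.
Term-by-term: -6 * 7, -3 * 1, 4 * 3
Products: -42, -3, 12
Sum = -42 + -3 + 12 = -33

-33


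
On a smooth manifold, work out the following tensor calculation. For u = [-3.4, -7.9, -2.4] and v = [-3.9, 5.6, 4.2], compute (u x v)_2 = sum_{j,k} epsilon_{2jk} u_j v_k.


(u x v)_2 = sum_{j,k} epsilon_{2jk} u_j v_k. Only permutations of (1,2,3) contribute; the two non-zero terms are:
eps_{213} u_1 v_3 = -1 * -3.4 * 4.2 = 14.28
eps_{231} u_3 v_1 = 1 * -2.4 * -3.9 = 9.36
(u x v)_2 = 23.64

23.64


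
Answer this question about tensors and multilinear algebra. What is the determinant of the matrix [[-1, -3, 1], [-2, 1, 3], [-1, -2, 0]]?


Expanding along the first row, det(A) = a11*M_11 - a12*M_12 + a13*M_13, where M_1j is the (1,j) minor.
Minor M_11 = 1*0 - 3*-2 = 6
Minor M_12 = -2*0 - 3*-1 = 3
Minor M_13 = -2*-2 - 1*-1 = 5
det = -1*(6) - -3*(3) + 1*(5)
    = -6 - -9 + 5
    = 8

8


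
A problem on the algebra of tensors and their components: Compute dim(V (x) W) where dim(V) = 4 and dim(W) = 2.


The dimension of a tensor product is the product of dimensions.
dim(V) = 4, dim(W) = 2
dim(V (x) W) = 4 * 2 = 8

8


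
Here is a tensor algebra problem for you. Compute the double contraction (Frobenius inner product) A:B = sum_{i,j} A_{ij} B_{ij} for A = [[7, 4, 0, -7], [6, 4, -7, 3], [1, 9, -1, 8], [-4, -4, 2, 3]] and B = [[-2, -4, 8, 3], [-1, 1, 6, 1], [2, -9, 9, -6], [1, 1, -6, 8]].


A:B = sum over all i,j of A_{ij} * B_{ij}.
Row 1: 7*-2=-14, 4*-4=-16, 0*8=0, -7*3=-21 => row sum = -51
Row 2: 6*-1=-6, 4*1=4, -7*6=-42, 3*1=3 => row sum = -41
Row 3: 1*2=2, 9*-9=-81, -1*9=-9, 8*-6=-48 => row sum = -136
Row 4: -4*1=-4, -4*1=-4, 2*-6=-12, 3*8=24 => row sum = 4
Total = -51 + -41 + -136 + 4 = -224

-224


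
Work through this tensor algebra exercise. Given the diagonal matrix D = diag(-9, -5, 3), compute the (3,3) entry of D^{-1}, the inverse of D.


For a diagonal matrix, the inverse has entries (D^{-1})_{ii} = 1/d_{ii}.
The diagonal entries are: d_{11} = -9, d_{22} = -5, d_{33} = 3
We need (D^{-1})_{33} = 1/d_{33} = 1/3 = 1/3

1/3


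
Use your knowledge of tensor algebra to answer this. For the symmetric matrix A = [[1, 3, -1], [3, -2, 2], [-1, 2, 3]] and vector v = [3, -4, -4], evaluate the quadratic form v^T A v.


First compute Av:
(Av)_1 = 1*3 + 3*-4 + -1*-4 = -5
(Av)_2 = 3*3 + -2*-4 + 2*-4 = 9
(Av)_3 = -1*3 + 2*-4 + 3*-4 = -23
Av = [-5, 9, -23]
Then v^T (Av) = 3*-5 + -4*9 + -4*-23
= -15 + -36 + 92 = 41

41


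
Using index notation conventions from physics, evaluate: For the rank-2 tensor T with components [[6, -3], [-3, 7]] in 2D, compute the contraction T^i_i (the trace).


The contraction (trace) of a rank-2 tensor is the sum of its diagonal elements.
Diagonal entries: A[1,1] = 6, A[2,2] = 7
Tr(A) = 6 + 7 = 13

13


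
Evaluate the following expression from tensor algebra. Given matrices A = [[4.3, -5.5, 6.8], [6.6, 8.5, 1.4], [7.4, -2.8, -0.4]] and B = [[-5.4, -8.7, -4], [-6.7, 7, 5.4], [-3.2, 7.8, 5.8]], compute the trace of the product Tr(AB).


Tr(AB) = sum_i (AB)_{ii} where (AB)_{ii} = sum_k A_{ik} B_{ki}.
(AB)_{11} = 4.3*-5.4 + -5.5*-6.7 + 6.8*-3.2 = -8.13
(AB)_{22} = 6.6*-8.7 + 8.5*7 + 1.4*7.8 = 13
(AB)_{33} = 7.4*-4 + -2.8*5.4 + -0.4*5.8 = -47.04
Tr(AB) = -8.13 + 13 + -47.04 = -42.17

-42.17


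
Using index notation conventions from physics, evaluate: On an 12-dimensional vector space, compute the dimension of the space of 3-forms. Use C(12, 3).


The dimension of the space of p-forms on an n-dimensional space is C(n, p).
n = 12, p = 3
C(12, 3) = 12! / (3! * 9!) = 220

220


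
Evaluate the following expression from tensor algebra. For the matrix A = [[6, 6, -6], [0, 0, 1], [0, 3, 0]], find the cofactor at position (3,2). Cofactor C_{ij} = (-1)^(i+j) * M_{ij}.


To find cofactor C_{32}, delete row 3 and column 2.
The resulting 2x2 submatrix is: [[6, -6], [0, 1]]
Minor M_{32} = 6*1 - -6*0
  = 6 - 0 = 6
Sign = (-1)^(3+2) = (-1)^5 = -1
Cofactor C_{32} = -1 * 6 = -6

-6


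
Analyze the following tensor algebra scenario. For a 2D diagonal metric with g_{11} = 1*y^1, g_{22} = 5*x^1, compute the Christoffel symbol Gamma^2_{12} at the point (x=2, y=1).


For a diagonal metric, Gamma^k_{ij} = (1/2) g^{kk} (dg_{ik}/dx_j + dg_{jk}/dx_i - dg_{ij}/dx_k).
The metric is diagonal, so g_{ab} = 0 for a != b.
At the given point: g_{11} = 1, g_{22} = 10
g^{22} = 1/10
dg_{12}/dx_2 = 0 (off-diagonal)
dg_{22}/dx_1 = dg_{22}/dx_1 = 5
dg_{12}/dx_2 = 0 (off-diagonal)
Numerator = 0 + 5 - 0 = 5
Gamma^2_{12} = 5 / (2 * 10) = 1/4

1/4


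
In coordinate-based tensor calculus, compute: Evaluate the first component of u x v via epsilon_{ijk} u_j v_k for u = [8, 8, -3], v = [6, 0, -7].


(u x v)_1 = sum_{j,k} epsilon_{1jk} u_j v_k. Only permutations of (1,2,3) contribute; the two non-zero terms are:
eps_{123} u_2 v_3 = 1 * 8 * -7 = -56
eps_{132} u_3 v_2 = -1 * -3 * 0 = 0
(u x v)_1 = -56

-56


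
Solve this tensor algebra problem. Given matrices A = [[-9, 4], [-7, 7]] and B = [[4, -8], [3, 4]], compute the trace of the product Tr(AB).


Tr(AB) = sum_i (AB)_{ii} where (AB)_{ii} = sum_k A_{ik} B_{ki}.
(AB)_{11} = -9*4 + 4*3 = -24
(AB)_{22} = -7*-8 + 7*4 = 84
Tr(AB) = -24 + 84 = 60

60


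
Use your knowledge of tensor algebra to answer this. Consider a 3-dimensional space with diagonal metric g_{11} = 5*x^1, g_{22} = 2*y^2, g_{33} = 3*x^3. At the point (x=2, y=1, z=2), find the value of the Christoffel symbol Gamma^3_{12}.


For a diagonal metric, Gamma^k_{ij} = (1/2) g^{kk} (dg_{ik}/dx_j + dg_{jk}/dx_i - dg_{ij}/dx_k).
The metric is diagonal, so g_{ab} = 0 for a != b.
At the given point: g_{11} = 10, g_{22} = 2, g_{33} = 24
g^{33} = 1/24
dg_{13}/dx_2 = 0 (off-diagonal)
dg_{23}/dx_1 = 0 (off-diagonal)
dg_{12}/dx_3 = 0 (off-diagonal)
Numerator = 0 + 0 - 0 = 0
Gamma^3_{12} = 0 / (2 * 24) = 0

0


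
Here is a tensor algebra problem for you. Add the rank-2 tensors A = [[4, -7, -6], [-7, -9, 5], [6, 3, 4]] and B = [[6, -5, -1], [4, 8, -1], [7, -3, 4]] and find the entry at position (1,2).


Tensor addition is component-wise: (A + B)_{ij} = A_{ij} + B_{ij}.
A_{12} = -7
B_{12} = -5
(A + B)_{12} = -7 + -5 = -12

-12


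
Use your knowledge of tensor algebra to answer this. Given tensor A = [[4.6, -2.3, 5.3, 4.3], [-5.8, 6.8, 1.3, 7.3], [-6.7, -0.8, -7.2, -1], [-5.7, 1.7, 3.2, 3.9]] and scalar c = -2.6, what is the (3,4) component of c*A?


Scalar multiplication: (cA)_{ij} = c * A_{ij}.
c = -2.6
A_{34} = -1
(cA)_{34} = -2.6 * -1 = 2.6

2.6


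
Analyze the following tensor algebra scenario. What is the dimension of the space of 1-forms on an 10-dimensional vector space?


The dimension of the space of p-forms on an n-dimensional space is C(n, p).
n = 10, p = 1
C(10, 1) = 10! / (1! * 9!) = 10

10


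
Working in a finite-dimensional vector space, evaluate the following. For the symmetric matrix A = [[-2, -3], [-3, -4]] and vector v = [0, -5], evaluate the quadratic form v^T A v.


First compute Av:
(Av)_1 = -2*0 + -3*-5 = 15
(Av)_2 = -3*0 + -4*-5 = 20
Av = [15, 20]
Then v^T (Av) = 0*15 + -5*20
= 0 + -100 = -100

-100


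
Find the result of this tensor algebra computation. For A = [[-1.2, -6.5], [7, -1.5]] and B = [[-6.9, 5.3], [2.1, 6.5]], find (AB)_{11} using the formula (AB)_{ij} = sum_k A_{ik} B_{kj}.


(AB)_{ij} = sum_k A_{ik} B_{kj}.
For i=1, j=1:
A_{11} * B_{11} = -1.2 * -6.9 = 8.28
A_{12} * B_{21} = -6.5 * 2.1 = -13.65
Sum = 8.28 + -13.65 = -5.37

-5.37


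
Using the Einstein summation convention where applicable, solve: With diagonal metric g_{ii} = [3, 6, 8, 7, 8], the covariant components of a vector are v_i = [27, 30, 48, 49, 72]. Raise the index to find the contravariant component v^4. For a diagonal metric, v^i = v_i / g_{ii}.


To raise an index with a diagonal metric: v^i = v_i / g_{ii}.
For index 4: v_4 = 49, g_{44} = 7
v^4 = 49 / 7 = 7

7


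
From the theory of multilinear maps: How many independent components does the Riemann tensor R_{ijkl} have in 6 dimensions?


The Riemann tensor in d dimensions has d^2(d^2 - 1)/12 independent components.
d = 6, so d^2 = 36
d^2 - 1 = 35
d^2(d^2 - 1) = 36 * 35 = 1260
Divide by 12: 1260 / 12 = 105

105


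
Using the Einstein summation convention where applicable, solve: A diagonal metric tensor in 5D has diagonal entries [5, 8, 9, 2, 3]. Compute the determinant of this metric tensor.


For a diagonal metric, the determinant is the product of diagonal entries.
Diagonal entries: 5, 8, 9, 2, 3
det(g) = 5 * 8 * 9 * 2 * 3 = 2160

2160


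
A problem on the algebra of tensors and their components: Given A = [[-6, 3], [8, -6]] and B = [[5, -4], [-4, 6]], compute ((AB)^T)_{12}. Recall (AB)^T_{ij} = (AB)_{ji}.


(AB)^T_{ij} = (AB)_{ji} = sum_k A_{jk} B_{ki}.
For i=1, j=2 we need (AB)_{21}:
A_{21} * B_{11} = 8 * 5 = 40
A_{22} * B_{21} = -6 * -4 = 24
Sum = 40 + 24 = 64

64


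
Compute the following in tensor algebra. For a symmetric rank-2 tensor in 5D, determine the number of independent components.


A symmetric rank-2 tensor in d dimensions has d(d+1)/2 independent components.
d = 5
d(d+1)/2 = 5 * 6 / 2 = 30 / 2 = 15

15


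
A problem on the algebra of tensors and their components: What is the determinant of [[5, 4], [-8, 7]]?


For a 2x2 matrix [[a, b], [c, d]], det = a*d - b*c.
a = 5, b = 4, c = -8, d = 7
a*d = 5 * 7 = 35
b*c = 4 * -8 = -32
det = 35 - -32 = 67

67


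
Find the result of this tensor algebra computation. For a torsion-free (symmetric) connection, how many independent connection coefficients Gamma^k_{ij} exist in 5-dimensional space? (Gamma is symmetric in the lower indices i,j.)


Christoffel symbols Gamma^k_{ij} are symmetric in i,j, so there are d * d(d+1)/2 independent symbols.
d = 5
d(d+1)/2 = 5 * 6 / 2 = 15
Total = 5 * 15 = 75

75


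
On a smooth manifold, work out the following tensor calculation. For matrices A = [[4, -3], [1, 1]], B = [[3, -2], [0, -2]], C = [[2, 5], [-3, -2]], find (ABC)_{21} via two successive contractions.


(ABC)_{21} = sum_m (AB)_{2m} C_{m1}. First compute row 2 of AB.
(AB)_{21} = 1*3 + 1*0 = 3
(AB)_{22} = 1*-2 + 1*-2 = -4
Now contract with column 1 of C:
(AB)_{21} * C_{11} = 3 * 2 = 6
(AB)_{22} * C_{21} = -4 * -3 = 12
(ABC)_{21} = 6 + 12 = 18

18


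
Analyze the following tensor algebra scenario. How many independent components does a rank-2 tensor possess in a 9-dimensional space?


The number of components of a rank-r tensor in d dimensions is d^r.
Here d = 9 and r = 2.
9^2 = 81

81


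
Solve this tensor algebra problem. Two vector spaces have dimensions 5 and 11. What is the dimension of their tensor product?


The dimension of a tensor product is the product of dimensions.
dim(V) = 5, dim(W) = 11
dim(V (x) W) = 5 * 11 = 55

55


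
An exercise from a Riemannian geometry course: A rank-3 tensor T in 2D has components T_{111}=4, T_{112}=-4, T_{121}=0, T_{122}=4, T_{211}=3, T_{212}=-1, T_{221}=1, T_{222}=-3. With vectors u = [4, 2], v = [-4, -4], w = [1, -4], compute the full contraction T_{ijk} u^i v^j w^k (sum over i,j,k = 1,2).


S = sum over i,j,k of T_{ijk} u_i v_j w_k. Expanding all 8 terms:
T_{111}*u_1*v_1*w_1 = 4*4*-4*1 = -64  (running total: -64)
T_{112}*u_1*v_1*w_2 = -4*4*-4*-4 = -256  (running total: -320)
T_{121}*u_1*v_2*w_1 = 0*4*-4*1 = 0  (running total: -320)
T_{122}*u_1*v_2*w_2 = 4*4*-4*-4 = 256  (running total: -64)
T_{211}*u_2*v_1*w_1 = 3*2*-4*1 = -24  (running total: -88)
T_{212}*u_2*v_1*w_2 = -1*2*-4*-4 = -32  (running total: -120)
T_{221}*u_2*v_2*w_1 = 1*2*-4*1 = -8  (running total: -128)
T_{222}*u_2*v_2*w_2 = -3*2*-4*-4 = -96  (running total: -224)
S = -224

-224


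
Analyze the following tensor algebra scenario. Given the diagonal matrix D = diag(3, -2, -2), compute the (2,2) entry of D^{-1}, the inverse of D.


For a diagonal matrix, the inverse has entries (D^{-1})_{ii} = 1/d_{ii}.
The diagonal entries are: d_{11} = 3, d_{22} = -2, d_{33} = -2
We need (D^{-1})_{22} = 1/d_{22} = 1/-2 = -1/2

-1/2


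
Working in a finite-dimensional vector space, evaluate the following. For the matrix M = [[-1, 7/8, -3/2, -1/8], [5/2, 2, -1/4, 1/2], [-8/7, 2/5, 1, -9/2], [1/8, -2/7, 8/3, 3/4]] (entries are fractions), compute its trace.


The trace is the sum of diagonal entries.
Diagonal: M[1,1] = -1, M[2,2] = 2, M[3,3] = 1, M[4,4] = 3/4
Tr(M) = -1 + 2 + 1 + 3/4
Computing step by step:
After adding M[1,1]: -1
After adding M[2,2]: 1
After adding M[3,3]: 2
After adding M[4,4]: 11/4
Tr(M) = 11/4

11/4


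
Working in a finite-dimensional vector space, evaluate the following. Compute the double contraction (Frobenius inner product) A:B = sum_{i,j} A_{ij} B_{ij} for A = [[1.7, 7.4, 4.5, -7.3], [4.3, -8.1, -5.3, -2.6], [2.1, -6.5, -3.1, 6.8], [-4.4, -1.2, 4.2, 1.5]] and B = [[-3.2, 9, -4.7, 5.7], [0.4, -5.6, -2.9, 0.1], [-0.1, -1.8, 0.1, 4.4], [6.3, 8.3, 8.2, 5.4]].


A:B = sum over all i,j of A_{ij} * B_{ij}.
Row 1: 1.7*-3.2=-5.44, 7.4*9=66.6, 4.5*-4.7=-21.15, -7.3*5.7=-41.61 => row sum = -1.6
Row 2: 4.3*0.4=1.72, -8.1*-5.6=45.36, -5.3*-2.9=15.37, -2.6*0.1=-0.26 => row sum = 62.19
Row 3: 2.1*-0.1=-0.21, -6.5*-1.8=11.7, -3.1*0.1=-0.31, 6.8*4.4=29.92 => row sum = 41.1
Row 4: -4.4*6.3=-27.72, -1.2*8.3=-9.96, 4.2*8.2=34.44, 1.5*5.4=8.1 => row sum = 4.86
Total = -1.6 + 62.19 + 41.1 + 4.86 = 106.55

106.55


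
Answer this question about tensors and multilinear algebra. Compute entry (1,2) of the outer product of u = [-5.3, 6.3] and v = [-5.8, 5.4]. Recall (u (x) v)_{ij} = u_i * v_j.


The outer product entry T_{ij} = u_i * v_j.
We need i=1, j=2.
u_1 = -5.3, v_2 = 5.4
T_{1,2} = -5.3 * 5.4 = -28.62

-28.62


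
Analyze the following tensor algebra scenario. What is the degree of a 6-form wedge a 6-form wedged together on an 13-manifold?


The degree of a wedge product is the sum of the degrees of the individual forms.
Degrees: 6, 6
Total degree = 6 + 6 = 12

12


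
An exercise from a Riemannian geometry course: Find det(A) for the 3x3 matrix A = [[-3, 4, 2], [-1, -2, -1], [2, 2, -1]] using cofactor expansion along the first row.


Expanding along the first row, det(A) = a11*M_11 - a12*M_12 + a13*M_13, where M_1j is the (1,j) minor.
Minor M_11 = -2*-1 - -1*2 = 4
Minor M_12 = -1*-1 - -1*2 = 3
Minor M_13 = -1*2 - -2*2 = 2
det = -3*(4) - 4*(3) + 2*(2)
    = -12 - 12 + 4
    = -20

-20


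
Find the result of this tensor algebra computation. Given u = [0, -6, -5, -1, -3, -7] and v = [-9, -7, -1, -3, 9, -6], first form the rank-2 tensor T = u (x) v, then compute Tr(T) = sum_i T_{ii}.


The outer product gives T_{ij} = u_i v_j.
The trace (contraction) is Tr(T) = sum_i T_{ii} = sum_i u_i v_i.
Diagonal entries:
T_{11} = u_1 * v_1 = 0 * -9 = 0
T_{22} = u_2 * v_2 = -6 * -7 = 42
T_{33} = u_3 * v_3 = -5 * -1 = 5
T_{44} = u_4 * v_4 = -1 * -3 = 3
T_{55} = u_5 * v_5 = -3 * 9 = -27
T_{66} = u_6 * v_6 = -7 * -6 = 42
Tr(T) = 0 + 42 + 5 + 3 + -27 + 42 = 65

65


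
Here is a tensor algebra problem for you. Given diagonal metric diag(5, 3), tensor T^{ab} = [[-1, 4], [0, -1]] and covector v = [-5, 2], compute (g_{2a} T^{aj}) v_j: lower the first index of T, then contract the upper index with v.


Step 1: lower the first index. For a diagonal metric, g_{ia} T^{aj} = g_{ii} T^{ij} (no sum on i).
g_{22} = 3
S_2{}^1 = 3 * T^{21} = 3 * 0 = 0
S_2{}^2 = 3 * T^{22} = 3 * -1 = -3
Step 2: contract S_2{}^j with v_j.
S_2{}^1 * v_1 = 0 * -5 = 0
S_2{}^2 * v_2 = -3 * 2 = -6
Result = 0 + -6 = -6

-6


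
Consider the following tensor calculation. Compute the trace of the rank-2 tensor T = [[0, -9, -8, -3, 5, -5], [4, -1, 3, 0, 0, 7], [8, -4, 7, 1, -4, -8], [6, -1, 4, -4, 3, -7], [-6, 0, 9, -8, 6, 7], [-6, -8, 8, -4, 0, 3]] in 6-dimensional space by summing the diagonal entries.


The contraction (trace) of a rank-2 tensor is the sum of its diagonal elements.
Diagonal entries: A[1,1] = 0, A[2,2] = -1, A[3,3] = 7, A[4,4] = -4, A[5,5] = 6, A[6,6] = 3
Tr(A) = 0 + -1 + 7 + -4 + 6 + 3 = 11

11


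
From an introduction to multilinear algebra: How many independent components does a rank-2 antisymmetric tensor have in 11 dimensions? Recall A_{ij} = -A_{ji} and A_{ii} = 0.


An antisymmetric rank-2 tensor satisfies A_{ij} = -A_{ji}, so diagonal entries are zero.
The independent components are the upper-triangular entries: C(n, 2) = n(n-1)/2.
n = 11
C(11, 2) = 11 * 10 / 2 = 110 / 2 = 55

55


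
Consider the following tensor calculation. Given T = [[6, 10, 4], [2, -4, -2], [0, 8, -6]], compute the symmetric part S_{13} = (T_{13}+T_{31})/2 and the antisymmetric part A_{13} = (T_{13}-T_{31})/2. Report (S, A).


T_{13} = 4
T_{31} = 0
S_{13} = (4 + 0)/2 = 4/2 = 2
A_{13} = (4 - 0)/2 = 4/2 = 2
Check: S + A = 2 + 2 = 4 = T_{13}.

(2, 2)


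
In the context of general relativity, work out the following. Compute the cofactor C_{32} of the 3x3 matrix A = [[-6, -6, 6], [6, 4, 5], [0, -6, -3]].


To find cofactor C_{32}, delete row 3 and column 2.
The resulting 2x2 submatrix is: [[-6, 6], [6, 5]]
Minor M_{32} = -6*5 - 6*6
  = -30 - 36 = -66
Sign = (-1)^(3+2) = (-1)^5 = -1
Cofactor C_{32} = -1 * -66 = 66

66


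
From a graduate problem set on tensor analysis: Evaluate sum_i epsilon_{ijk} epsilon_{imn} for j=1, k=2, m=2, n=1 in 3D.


Using the identity: epsilon_{ijk} epsilon_{imn} = delta_{jm} delta_{kn} - delta_{jn} delta_{km}.
delta_{12} = 0
delta_{21} = 0
delta_{11} = 1
delta_{22} = 1
Result = 0 * 0 - 1 * 1 = 0 - 1 = -1

-1


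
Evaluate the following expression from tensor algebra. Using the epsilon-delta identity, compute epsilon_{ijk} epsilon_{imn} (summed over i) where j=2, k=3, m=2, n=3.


Using the identity: epsilon_{ijk} epsilon_{imn} = delta_{jm} delta_{kn} - delta_{jn} delta_{km}.
delta_{22} = 1
delta_{33} = 1
delta_{23} = 0
delta_{32} = 0
Result = 1 * 1 - 0 * 0 = 1 - 0 = 1

1


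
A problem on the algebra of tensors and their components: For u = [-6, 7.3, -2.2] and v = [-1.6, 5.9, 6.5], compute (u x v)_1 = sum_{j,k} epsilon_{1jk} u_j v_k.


(u x v)_1 = sum_{j,k} epsilon_{1jk} u_j v_k. Only permutations of (1,2,3) contribute; the two non-zero terms are:
eps_{123} u_2 v_3 = 1 * 7.3 * 6.5 = 47.45
eps_{132} u_3 v_2 = -1 * -2.2 * 5.9 = 12.98
(u x v)_1 = 60.43

60.43
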